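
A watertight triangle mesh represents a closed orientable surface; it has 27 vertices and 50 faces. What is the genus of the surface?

Every face is a triangle, so 2E = 3·50 = 150, giving E = 75.
χ = V − E + F = 27 − 75 + 50 = 2.
For a closed orientable surface χ = 2 − 2g, so g = (2 − (2))/2 = 0.

0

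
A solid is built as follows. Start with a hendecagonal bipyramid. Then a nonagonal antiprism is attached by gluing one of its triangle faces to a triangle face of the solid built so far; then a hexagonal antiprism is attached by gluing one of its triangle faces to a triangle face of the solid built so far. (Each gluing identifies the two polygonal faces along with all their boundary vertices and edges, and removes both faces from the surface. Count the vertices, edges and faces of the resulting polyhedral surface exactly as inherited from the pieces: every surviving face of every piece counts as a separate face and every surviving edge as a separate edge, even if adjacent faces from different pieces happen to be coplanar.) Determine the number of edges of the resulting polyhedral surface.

87

A hendecagonal bipyramid: V=13, E=33, F=22.
Attach a nonagonal antiprism (V=18, E=36, F=20) along a 3-gon: merge 3 vertices and 3 edges, delete both glued faces → V=28, E=66, F=40.
Attach a hexagonal antiprism (V=12, E=24, F=14) along a 3-gon: merge 3 vertices and 3 edges, delete both glued faces → V=37, E=87, F=52.
Check: V − E + F = 37 − 87 + 52 = 2.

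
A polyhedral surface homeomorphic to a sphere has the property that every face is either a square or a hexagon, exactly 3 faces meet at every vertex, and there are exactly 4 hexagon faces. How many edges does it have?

24

Let x be the number of squares; then F = 4 + x.
Edge–face incidences: 2E = 6·4 + 4·x = 24 + 4x.
Every vertex has degree 3, so 3V = 2E.
Euler: V − E + F = 2 ⇒ (2E)/3 − E + (4 + x) = 2.
Multiply by 6: 2·(2E) − 3·(2E) + 6·(4 + x) = 12, i.e. 24 + 6x − (24 + 4x) = 12.
Collecting terms: 2x = 12, so x = 6.
Then 2E = 24 + 4·6 = 48, so E = 24, V = 2E/3 = 16, F = 4 + 6 = 10.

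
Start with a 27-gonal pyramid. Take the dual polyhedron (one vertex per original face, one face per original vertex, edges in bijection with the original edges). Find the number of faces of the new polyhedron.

28

The base solid has V = 28, E = 54, F = 28.
The dual swaps V and F and preserves E: V′ = F = 28, E′ = E = 54, F′ = V = 28.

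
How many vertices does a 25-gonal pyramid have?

A pyramid on an n-gon base has one n-gon and n triangles: V = 25 + 1 = 26, E = 2·25 = 50, F = 25 + 1 = 26.

26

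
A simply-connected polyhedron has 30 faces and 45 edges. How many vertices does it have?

17

Here V − E + F = 2.
V = 2 + E − F = 2 + 45 − 30 = 17.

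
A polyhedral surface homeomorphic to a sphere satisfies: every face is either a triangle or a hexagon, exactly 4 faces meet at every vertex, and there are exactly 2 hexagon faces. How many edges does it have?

Let x be the number of triangles; then F = 2 + x.
Edge–face incidences: 2E = 6·2 + 3·x = 12 + 3x.
Every vertex has degree 4, so 4V = 2E.
Euler: V − E + F = 2 ⇒ (2E)/4 − E + (2 + x) = 2.
Multiply by 8: 2·(2E) − 4·(2E) + 8·(2 + x) = 16, i.e. 16 + 8x − 2·(12 + 3x) = 16.
Collecting terms: 2x − 8 = 16, so 2x = 24, so x = 12.
Then 2E = 12 + 3·12 = 48, so E = 24, V = 2E/4 = 12, F = 2 + 12 = 14.

24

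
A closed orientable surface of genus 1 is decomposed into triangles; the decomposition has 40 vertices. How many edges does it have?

120

χ = 2 − 2·1 = 0, and every face is a triangle so 3F = 2E.
V − E + F = 0 with E = 3F/2 gives 40 − (3/2 − 1)·F = 0, so F = 80 and E = 120.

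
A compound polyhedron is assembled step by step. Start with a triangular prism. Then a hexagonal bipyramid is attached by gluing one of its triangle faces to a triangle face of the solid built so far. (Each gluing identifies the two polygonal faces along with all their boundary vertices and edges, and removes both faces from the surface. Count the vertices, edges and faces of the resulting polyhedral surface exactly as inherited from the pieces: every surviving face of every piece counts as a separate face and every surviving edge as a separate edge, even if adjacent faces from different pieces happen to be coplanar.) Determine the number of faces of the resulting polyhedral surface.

A triangular prism: V=6, E=9, F=5.
Attach a hexagonal bipyramid (V=8, E=18, F=12) along a 3-gon: merge 3 vertices and 3 edges, delete both glued faces → V=11, E=24, F=15.
Check: V − E + F = 11 − 24 + 15 = 2.

15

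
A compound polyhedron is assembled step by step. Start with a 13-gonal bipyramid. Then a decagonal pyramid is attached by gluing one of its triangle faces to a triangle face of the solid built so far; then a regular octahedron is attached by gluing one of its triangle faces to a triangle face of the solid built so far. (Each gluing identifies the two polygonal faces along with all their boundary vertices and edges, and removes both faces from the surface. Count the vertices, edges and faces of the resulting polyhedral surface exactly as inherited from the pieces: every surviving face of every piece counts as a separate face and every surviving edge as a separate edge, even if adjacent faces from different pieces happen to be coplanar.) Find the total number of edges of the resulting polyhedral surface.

A 13-gonal bipyramid: V=15, E=39, F=26.
Attach a decagonal pyramid (V=11, E=20, F=11) along a 3-gon: merge 3 vertices and 3 edges, delete both glued faces → V=23, E=56, F=35.
Attach a regular octahedron (V=6, E=12, F=8) along a 3-gon: merge 3 vertices and 3 edges, delete both glued faces → V=26, E=65, F=41.
Check: V − E + F = 26 − 65 + 41 = 2.

65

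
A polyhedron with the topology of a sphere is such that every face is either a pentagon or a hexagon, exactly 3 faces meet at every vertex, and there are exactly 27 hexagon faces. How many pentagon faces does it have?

Let x be the number of pentagons; then F = 27 + x.
Edge–face incidences: 2E = 6·27 + 5·x = 162 + 5x.
Every vertex has degree 3, so 3V = 2E.
Euler: V − E + F = 2 ⇒ (2E)/3 − E + (27 + x) = 2.
Multiply by 6: 2·(2E) − 3·(2E) + 6·(27 + x) = 12, i.e. 162 + 6x − (162 + 5x) = 12.
Collecting terms: x = 12.
Then 2E = 162 + 5·12 = 222, so E = 111, V = 2E/3 = 74, F = 27 + 12 = 39.

12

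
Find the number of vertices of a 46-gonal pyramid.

47

A pyramid on an n-gon base has one n-gon and n triangles: V = 46 + 1 = 47, E = 2·46 = 92, F = 46 + 1 = 47.
Check: V − E + F = 47 − 92 + 47 = 2.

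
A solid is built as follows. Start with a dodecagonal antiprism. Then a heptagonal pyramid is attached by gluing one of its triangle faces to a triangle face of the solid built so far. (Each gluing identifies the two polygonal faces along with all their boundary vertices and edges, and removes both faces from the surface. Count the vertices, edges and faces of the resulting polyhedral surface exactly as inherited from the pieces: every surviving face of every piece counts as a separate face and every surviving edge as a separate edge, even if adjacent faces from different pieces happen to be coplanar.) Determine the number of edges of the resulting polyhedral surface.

59

A dodecagonal antiprism: V=24, E=48, F=26.
Attach a heptagonal pyramid (V=8, E=14, F=8) along a 3-gon: merge 3 vertices and 3 edges, delete both glued faces → V=29, E=59, F=32.
Check: V − E + F = 29 − 59 + 32 = 2.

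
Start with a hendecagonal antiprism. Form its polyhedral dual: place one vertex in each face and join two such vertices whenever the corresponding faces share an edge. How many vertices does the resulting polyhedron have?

24

The base solid has V = 22, E = 44, F = 24.
The dual swaps V and F and preserves E: V′ = F = 24, E′ = E = 44, F′ = V = 22.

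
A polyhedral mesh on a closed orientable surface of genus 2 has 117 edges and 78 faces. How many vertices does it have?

For a closed orientable surface of genus 2, χ = 2 − 2·2 = -2.
V = -2 + E − F = -2 + 117 − 78 = 37.

37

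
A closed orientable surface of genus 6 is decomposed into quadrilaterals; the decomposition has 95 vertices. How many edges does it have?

χ = 2 − 2·6 = -10, and every face is a square so 4F = 2E.
V − E + F = -10 with E = 4F/2 gives 95 − (4/2 − 1)·F = -10, so F = 105 and E = 210.

210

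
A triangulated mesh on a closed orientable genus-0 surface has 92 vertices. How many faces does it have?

180

χ = 2 − 2·0 = 2, and every face is a triangle so 3F = 2E.
V − E + F = 2 with E = 3F/2 gives 92 − (3/2 − 1)·F = 2, so F = 180 and E = 270.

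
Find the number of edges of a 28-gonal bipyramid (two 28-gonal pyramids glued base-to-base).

84

A bipyramid over an n-gon has 2n triangular faces and n + 2 vertices: V = 28 + 2 = 30, E = 3·28 = 84, F = 2·28 = 56.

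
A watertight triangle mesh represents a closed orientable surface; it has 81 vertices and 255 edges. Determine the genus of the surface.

Every face is a triangle and each edge borders two faces, so 3F = 2·255, giving F = 170.
χ = V − E + F = 81 − 255 + 170 = -4.
For a closed orientable surface χ = 2 − 2g, so g = (2 − (-4))/2 = 3.

3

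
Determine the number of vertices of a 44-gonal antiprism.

88

An antiprism on an n-gon has two n-gon caps and 2n triangles: V = 2·44 = 88, E = 4·44 = 176, F = 2·44 + 2 = 90.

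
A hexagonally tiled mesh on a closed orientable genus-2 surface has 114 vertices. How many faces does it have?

58

χ = 2 − 2·2 = -2, and every face is a hexagon so 6F = 2E.
V − E + F = -2 with E = 6F/2 gives 114 − (6/2 − 1)·F = -2, so F = 58 and E = 174.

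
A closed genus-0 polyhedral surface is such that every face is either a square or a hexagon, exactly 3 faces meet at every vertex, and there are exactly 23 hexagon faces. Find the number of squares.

Let x be the number of squares; then F = 23 + x.
Edge–face incidences: 2E = 6·23 + 4·x = 138 + 4x.
Every vertex has degree 3, so 3V = 2E.
Euler: V − E + F = 2 ⇒ (2E)/3 − E + (23 + x) = 2.
Multiply by 6: 2·(2E) − 3·(2E) + 6·(23 + x) = 12, i.e. 138 + 6x − (138 + 4x) = 12.
Collecting terms: 2x = 12, so x = 6.
Then 2E = 138 + 4·6 = 162, so E = 81, V = 2E/3 = 54, F = 23 + 6 = 29.

6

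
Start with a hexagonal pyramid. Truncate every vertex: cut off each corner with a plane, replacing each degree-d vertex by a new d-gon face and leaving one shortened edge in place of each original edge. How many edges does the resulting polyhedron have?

36

The base solid has V = 7, E = 12, F = 7.
Truncation replaces each original edge-end by a new vertex, so V′ = 2E = 24.
Each original edge survives, and each old vertex of degree d contributes d new edges; summing degrees gives Σd = 2E, so E′ = E + 2E = 3E = 36.
Each original face survives and each original vertex becomes one new face: F′ = F + V = 14.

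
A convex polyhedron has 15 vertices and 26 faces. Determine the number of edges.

39

Here V − E + F = 2.
E = V + F − (2) = 15 + 26 − (2) = 39.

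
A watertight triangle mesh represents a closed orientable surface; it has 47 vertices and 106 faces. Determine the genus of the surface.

4

Every face is a triangle, so 2E = 3·106 = 318, giving E = 159.
χ = V − E + F = 47 − 159 + 106 = -6.
For a closed orientable surface χ = 2 − 2g, so g = (2 − (-6))/2 = 4.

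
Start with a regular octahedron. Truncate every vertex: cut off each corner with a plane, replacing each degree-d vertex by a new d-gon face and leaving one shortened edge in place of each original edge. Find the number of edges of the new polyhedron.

36

The base solid has V = 6, E = 12, F = 8.
Truncation replaces each original edge-end by a new vertex, so V′ = 2E = 24.
Each original edge survives, and each old vertex of degree d contributes d new edges; summing degrees gives Σd = 2E, so E′ = E + 2E = 3E = 36.
Each original face survives and each original vertex becomes one new face: F′ = F + V = 14.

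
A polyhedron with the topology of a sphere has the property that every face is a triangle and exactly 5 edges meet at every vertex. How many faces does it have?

Each face has 3 edges and each edge borders two faces, so 2E = 3F.
Each vertex has degree 5, so 5V = 2E and hence V = 3F/5.
Euler: V − E + F = 2 ⇒ (3F/5) − (3F/2) + F = 2.
Multiply by 10: (6 − 15 + 10)F = 20, i.e. 1F = 20.
So F = 20, E = 3·20/2 = 30, V = 3·20/5 = 12.

20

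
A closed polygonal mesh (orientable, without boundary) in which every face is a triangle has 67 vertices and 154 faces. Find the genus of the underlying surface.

Every face is a triangle, so 2E = 3·154 = 462, giving E = 231.
χ = V − E + F = 67 − 231 + 154 = -10.
For a closed orientable surface χ = 2 − 2g, so g = (2 − (-10))/2 = 6.

6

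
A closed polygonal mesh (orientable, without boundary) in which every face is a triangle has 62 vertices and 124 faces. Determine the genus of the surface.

Every face is a triangle, so 2E = 3·124 = 372, giving E = 186.
χ = V − E + F = 62 − 186 + 124 = 0.
For a closed orientable surface χ = 2 − 2g, so g = (2 − (0))/2 = 1.

1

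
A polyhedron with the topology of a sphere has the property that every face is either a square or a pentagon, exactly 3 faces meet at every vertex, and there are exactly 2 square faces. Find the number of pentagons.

Let x be the number of pentagons; then F = 2 + x.
Edge–face incidences: 2E = 4·2 + 5·x = 8 + 5x.
Every vertex has degree 3, so 3V = 2E.
Euler: V − E + F = 2 ⇒ (2E)/3 − E + (2 + x) = 2.
Multiply by 6: 2·(2E) − 3·(2E) + 6·(2 + x) = 12, i.e. 12 + 6x − (8 + 5x) = 12.
Collecting terms: x + 4 = 12, so x = 8.
Then 2E = 8 + 5·8 = 48, so E = 24, V = 2E/3 = 16, F = 2 + 8 = 10.

8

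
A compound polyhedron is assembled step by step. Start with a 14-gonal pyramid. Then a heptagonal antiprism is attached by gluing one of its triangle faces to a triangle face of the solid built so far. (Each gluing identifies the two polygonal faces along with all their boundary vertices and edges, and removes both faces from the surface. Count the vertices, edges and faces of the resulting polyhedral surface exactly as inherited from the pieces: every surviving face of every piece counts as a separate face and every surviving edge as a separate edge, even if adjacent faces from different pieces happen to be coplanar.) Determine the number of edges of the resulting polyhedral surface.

A 14-gonal pyramid: V=15, E=28, F=15.
Attach a heptagonal antiprism (V=14, E=28, F=16) along a 3-gon: merge 3 vertices and 3 edges, delete both glued faces → V=26, E=53, F=29.
Check: V − E + F = 26 − 53 + 29 = 2.

53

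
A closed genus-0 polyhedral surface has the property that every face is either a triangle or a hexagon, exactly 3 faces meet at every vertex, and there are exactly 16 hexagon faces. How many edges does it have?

Let x be the number of triangles; then F = 16 + x.
Edge–face incidences: 2E = 6·16 + 3·x = 96 + 3x.
Every vertex has degree 3, so 3V = 2E.
Euler: V − E + F = 2 ⇒ (2E)/3 − E + (16 + x) = 2.
Multiply by 6: 2·(2E) − 3·(2E) + 6·(16 + x) = 12, i.e. 96 + 6x − (96 + 3x) = 12.
Collecting terms: 3x = 12, so x = 4.
Then 2E = 96 + 3·4 = 108, so E = 54, V = 2E/3 = 36, F = 16 + 4 = 20.

54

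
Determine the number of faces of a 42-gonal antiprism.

86

An antiprism on an n-gon has two n-gon caps and 2n triangles: V = 2·42 = 84, E = 4·42 = 168, F = 2·42 + 2 = 86.
Check: V − E + F = 84 − 168 + 86 = 2.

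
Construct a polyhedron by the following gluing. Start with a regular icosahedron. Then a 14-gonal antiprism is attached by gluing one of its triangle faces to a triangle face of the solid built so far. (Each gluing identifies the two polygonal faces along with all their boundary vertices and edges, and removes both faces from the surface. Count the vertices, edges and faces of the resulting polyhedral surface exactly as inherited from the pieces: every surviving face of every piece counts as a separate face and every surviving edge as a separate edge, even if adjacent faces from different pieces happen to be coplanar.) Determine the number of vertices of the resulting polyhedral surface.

37

A regular icosahedron: V=12, E=30, F=20.
Attach a 14-gonal antiprism (V=28, E=56, F=30) along a 3-gon: merge 3 vertices and 3 edges, delete both glued faces → V=37, E=83, F=48.
Check: V − E + F = 37 − 83 + 48 = 2.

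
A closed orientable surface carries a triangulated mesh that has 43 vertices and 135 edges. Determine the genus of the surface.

2

Every face is a triangle and each edge borders two faces, so 3F = 2·135, giving F = 90.
χ = V − E + F = 43 − 135 + 90 = -2.
For a closed orientable surface χ = 2 − 2g, so g = (2 − (-2))/2 = 2.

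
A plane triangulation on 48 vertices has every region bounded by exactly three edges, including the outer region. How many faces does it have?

92

In a plane triangulation 3F = 2E and V − E + F = 2, so F = 2V − 4 = 2·48 − 4 = 92.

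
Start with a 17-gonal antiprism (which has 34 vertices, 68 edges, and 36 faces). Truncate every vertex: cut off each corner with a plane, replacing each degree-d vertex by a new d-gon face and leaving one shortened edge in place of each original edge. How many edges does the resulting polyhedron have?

204

Truncation replaces each original edge-end by a new vertex, so V′ = 2E = 136.
Each original edge survives, and each old vertex of degree d contributes d new edges; summing degrees gives Σd = 2E, so E′ = E + 2E = 3E = 204.
Each original face survives and each original vertex becomes one new face: F′ = F + V = 70.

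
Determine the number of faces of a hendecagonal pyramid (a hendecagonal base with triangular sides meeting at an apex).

12

A pyramid on an n-gon base has one n-gon and n triangles: V = 11 + 1 = 12, E = 2·11 = 22, F = 11 + 1 = 12.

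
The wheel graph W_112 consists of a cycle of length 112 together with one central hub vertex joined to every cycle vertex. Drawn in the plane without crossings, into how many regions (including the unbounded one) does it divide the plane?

113

W_112 has V = 112 + 1 = 113 vertices and E = 2·112 = 224 edges.
By Euler's formula F = 2 − V + E = 2 − 113 + 224 = 113.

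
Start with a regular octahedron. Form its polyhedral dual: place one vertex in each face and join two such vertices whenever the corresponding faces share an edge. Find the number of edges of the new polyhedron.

The base solid has V = 6, E = 12, F = 8.
The dual swaps V and F and preserves E: V′ = F = 8, E′ = E = 12, F′ = V = 6.

12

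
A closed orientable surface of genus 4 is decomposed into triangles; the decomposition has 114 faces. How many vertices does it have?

χ = 2 − 2·4 = -6, and every face is a triangle so 3F = 2E.
E = 3·114/2 = 171. Then V = -6 + E − F = -6 + 171 − 114 = 51.

51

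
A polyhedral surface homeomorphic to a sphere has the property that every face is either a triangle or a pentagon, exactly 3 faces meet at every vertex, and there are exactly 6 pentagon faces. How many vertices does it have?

Let x be the number of triangles; then F = 6 + x.
Edge–face incidences: 2E = 5·6 + 3·x = 30 + 3x.
Every vertex has degree 3, so 3V = 2E.
Euler: V − E + F = 2 ⇒ (2E)/3 − E + (6 + x) = 2.
Multiply by 6: 2·(2E) − 3·(2E) + 6·(6 + x) = 12, i.e. 36 + 6x − (30 + 3x) = 12.
Collecting terms: 3x + 6 = 12, so 3x = 6, so x = 2.
Then 2E = 30 + 3·2 = 36, so E = 18, V = 2E/3 = 12, F = 6 + 2 = 8.

12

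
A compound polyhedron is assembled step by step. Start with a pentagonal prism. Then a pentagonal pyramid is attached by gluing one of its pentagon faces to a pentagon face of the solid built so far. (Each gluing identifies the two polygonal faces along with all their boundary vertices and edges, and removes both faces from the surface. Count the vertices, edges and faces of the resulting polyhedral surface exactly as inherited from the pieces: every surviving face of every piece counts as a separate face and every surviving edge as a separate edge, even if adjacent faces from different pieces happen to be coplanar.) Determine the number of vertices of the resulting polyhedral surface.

A pentagonal prism: V=10, E=15, F=7.
Attach a pentagonal pyramid (V=6, E=10, F=6) along a 5-gon: merge 5 vertices and 5 edges, delete both glued faces → V=11, E=20, F=11.
Check: V − E + F = 11 − 20 + 11 = 2.

11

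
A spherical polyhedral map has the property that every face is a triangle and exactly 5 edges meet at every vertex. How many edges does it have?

30

Each face has 3 edges and each edge borders two faces, so 2E = 3F.
Each vertex has degree 5, so 5V = 2E and hence V = 3F/5.
Euler: V − E + F = 2 ⇒ (3F/5) − (3F/2) + F = 2.
Multiply by 10: (6 − 15 + 10)F = 20, i.e. 1F = 20.
So F = 20, E = 3·20/2 = 30, V = 3·20/5 = 12.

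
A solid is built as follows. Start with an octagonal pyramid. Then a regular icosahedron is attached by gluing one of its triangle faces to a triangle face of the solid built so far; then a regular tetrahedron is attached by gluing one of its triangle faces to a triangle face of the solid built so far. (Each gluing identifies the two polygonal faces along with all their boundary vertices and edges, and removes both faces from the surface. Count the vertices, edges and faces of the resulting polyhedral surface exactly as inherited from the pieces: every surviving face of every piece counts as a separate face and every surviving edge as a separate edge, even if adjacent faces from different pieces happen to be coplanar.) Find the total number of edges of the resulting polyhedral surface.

46

An octagonal pyramid: V=9, E=16, F=9.
Attach a regular icosahedron (V=12, E=30, F=20) along a 3-gon: merge 3 vertices and 3 edges, delete both glued faces → V=18, E=43, F=27.
Attach a regular tetrahedron (V=4, E=6, F=4) along a 3-gon: merge 3 vertices and 3 edges, delete both glued faces → V=19, E=46, F=29.
Check: V − E + F = 19 − 46 + 29 = 2.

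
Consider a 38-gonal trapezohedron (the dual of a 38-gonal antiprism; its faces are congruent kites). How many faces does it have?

The n-trapezohedron (dual of the n-antiprism) has V = 2·38 + 2 = 78, E = 4·38 = 152, F = 2·38 = 76.

76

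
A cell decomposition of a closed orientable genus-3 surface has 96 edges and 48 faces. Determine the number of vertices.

44

For a closed orientable surface of genus 3, χ = 2 − 2·3 = -4.
V = -4 + E − F = -4 + 96 − 48 = 44.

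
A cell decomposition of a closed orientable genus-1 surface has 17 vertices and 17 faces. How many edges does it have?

34

For a closed orientable surface of genus 1, χ = 2 − 2·1 = 0.
E = V + F − (0) = 17 + 17 − (0) = 34.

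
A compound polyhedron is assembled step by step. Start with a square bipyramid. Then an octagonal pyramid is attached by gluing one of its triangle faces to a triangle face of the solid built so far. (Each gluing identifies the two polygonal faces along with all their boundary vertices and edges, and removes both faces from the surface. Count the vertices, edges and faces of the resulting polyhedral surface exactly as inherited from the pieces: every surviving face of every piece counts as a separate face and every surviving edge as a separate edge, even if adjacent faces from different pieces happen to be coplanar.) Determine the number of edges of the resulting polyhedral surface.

A square bipyramid: V=6, E=12, F=8.
Attach an octagonal pyramid (V=9, E=16, F=9) along a 3-gon: merge 3 vertices and 3 edges, delete both glued faces → V=12, E=25, F=15.
Check: V − E + F = 12 − 25 + 15 = 2.

25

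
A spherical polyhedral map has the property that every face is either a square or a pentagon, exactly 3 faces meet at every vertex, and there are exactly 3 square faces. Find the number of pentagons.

6

Let x be the number of pentagons; then F = 3 + x.
Edge–face incidences: 2E = 4·3 + 5·x = 12 + 5x.
Every vertex has degree 3, so 3V = 2E.
Euler: V − E + F = 2 ⇒ (2E)/3 − E + (3 + x) = 2.
Multiply by 6: 2·(2E) − 3·(2E) + 6·(3 + x) = 12, i.e. 18 + 6x − (12 + 5x) = 12.
Collecting terms: x + 6 = 12, so x = 6.
Then 2E = 12 + 5·6 = 42, so E = 21, V = 2E/3 = 14, F = 3 + 6 = 9.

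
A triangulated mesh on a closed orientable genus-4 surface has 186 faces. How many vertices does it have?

χ = 2 − 2·4 = -6, and every face is a triangle so 3F = 2E.
E = 3·186/2 = 279. Then V = -6 + E − F = -6 + 279 − 186 = 87.

87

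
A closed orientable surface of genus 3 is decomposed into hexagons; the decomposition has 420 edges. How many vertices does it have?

276

χ = 2 − 2·3 = -4, and every face is a hexagon so 6F = 2E.
F = 2E/6 = 140. Then V = -4 + E − F = -4 + 420 − 140 = 276.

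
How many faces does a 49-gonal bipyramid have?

A bipyramid over an n-gon has 2n triangular faces and n + 2 vertices: V = 49 + 2 = 51, E = 3·49 = 147, F = 2·49 = 98.

98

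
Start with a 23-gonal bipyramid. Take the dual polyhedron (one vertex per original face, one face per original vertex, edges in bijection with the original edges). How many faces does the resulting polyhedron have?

25

The base solid has V = 25, E = 69, F = 46.
The dual swaps V and F and preserves E: V′ = F = 46, E′ = E = 69, F′ = V = 25.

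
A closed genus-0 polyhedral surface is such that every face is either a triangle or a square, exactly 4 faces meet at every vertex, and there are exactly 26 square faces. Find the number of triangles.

Let x be the number of triangles; then F = 26 + x.
Edge–face incidences: 2E = 4·26 + 3·x = 104 + 3x.
Every vertex has degree 4, so 4V = 2E.
Euler: V − E + F = 2 ⇒ (2E)/4 − E + (26 + x) = 2.
Multiply by 8: 2·(2E) − 4·(2E) + 8·(26 + x) = 16, i.e. 208 + 8x − 2·(104 + 3x) = 16.
Collecting terms: 2x = 16, so x = 8.
Then 2E = 104 + 3·8 = 128, so E = 64, V = 2E/4 = 32, F = 26 + 8 = 34.

8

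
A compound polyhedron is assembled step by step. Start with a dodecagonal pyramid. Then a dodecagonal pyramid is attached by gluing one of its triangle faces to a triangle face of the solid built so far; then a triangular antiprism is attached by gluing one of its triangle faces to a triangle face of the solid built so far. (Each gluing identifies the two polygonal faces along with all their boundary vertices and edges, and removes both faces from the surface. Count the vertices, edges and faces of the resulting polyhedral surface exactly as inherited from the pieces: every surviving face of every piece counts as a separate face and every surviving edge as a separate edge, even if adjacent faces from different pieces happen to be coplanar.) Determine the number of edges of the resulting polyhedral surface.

54

A dodecagonal pyramid: V=13, E=24, F=13.
Attach a dodecagonal pyramid (V=13, E=24, F=13) along a 3-gon: merge 3 vertices and 3 edges, delete both glued faces → V=23, E=45, F=24.
Attach a triangular antiprism (V=6, E=12, F=8) along a 3-gon: merge 3 vertices and 3 edges, delete both glued faces → V=26, E=54, F=30.
Check: V − E + F = 26 − 54 + 30 = 2.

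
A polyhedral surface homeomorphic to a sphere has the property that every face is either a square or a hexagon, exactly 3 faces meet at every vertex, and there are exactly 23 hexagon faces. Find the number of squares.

Let x be the number of squares; then F = 23 + x.
Edge–face incidences: 2E = 6·23 + 4·x = 138 + 4x.
Every vertex has degree 3, so 3V = 2E.
Euler: V − E + F = 2 ⇒ (2E)/3 − E + (23 + x) = 2.
Multiply by 6: 2·(2E) − 3·(2E) + 6·(23 + x) = 12, i.e. 138 + 6x − (138 + 4x) = 12.
Collecting terms: 2x = 12, so x = 6.
Then 2E = 138 + 4·6 = 162, so E = 81, V = 2E/3 = 54, F = 23 + 6 = 29.

6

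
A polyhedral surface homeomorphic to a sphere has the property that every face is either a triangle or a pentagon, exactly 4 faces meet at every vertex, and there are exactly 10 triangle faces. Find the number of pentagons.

Let x be the number of pentagons; then F = 10 + x.
Edge–face incidences: 2E = 3·10 + 5·x = 30 + 5x.
Every vertex has degree 4, so 4V = 2E.
Euler: V − E + F = 2 ⇒ (2E)/4 − E + (10 + x) = 2.
Multiply by 8: 2·(2E) − 4·(2E) + 8·(10 + x) = 16, i.e. 80 + 8x − 2·(30 + 5x) = 16.
Collecting terms: −2x + 20 = 16, so −2x = −4, so x = 2.
Then 2E = 30 + 5·2 = 40, so E = 20, V = 2E/4 = 10, F = 10 + 2 = 12.

2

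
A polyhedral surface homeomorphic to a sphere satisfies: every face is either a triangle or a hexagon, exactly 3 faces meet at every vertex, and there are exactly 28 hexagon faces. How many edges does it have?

Let x be the number of triangles; then F = 28 + x.
Edge–face incidences: 2E = 6·28 + 3·x = 168 + 3x.
Every vertex has degree 3, so 3V = 2E.
Euler: V − E + F = 2 ⇒ (2E)/3 − E + (28 + x) = 2.
Multiply by 6: 2·(2E) − 3·(2E) + 6·(28 + x) = 12, i.e. 168 + 6x − (168 + 3x) = 12.
Collecting terms: 3x = 12, so x = 4.
Then 2E = 168 + 3·4 = 180, so E = 90, V = 2E/3 = 60, F = 28 + 4 = 32.

90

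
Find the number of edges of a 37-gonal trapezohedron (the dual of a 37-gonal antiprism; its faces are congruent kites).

The n-trapezohedron (dual of the n-antiprism) has V = 2·37 + 2 = 76, E = 4·37 = 148, F = 2·37 = 74.
Check: V − E + F = 76 − 148 + 74 = 2.

148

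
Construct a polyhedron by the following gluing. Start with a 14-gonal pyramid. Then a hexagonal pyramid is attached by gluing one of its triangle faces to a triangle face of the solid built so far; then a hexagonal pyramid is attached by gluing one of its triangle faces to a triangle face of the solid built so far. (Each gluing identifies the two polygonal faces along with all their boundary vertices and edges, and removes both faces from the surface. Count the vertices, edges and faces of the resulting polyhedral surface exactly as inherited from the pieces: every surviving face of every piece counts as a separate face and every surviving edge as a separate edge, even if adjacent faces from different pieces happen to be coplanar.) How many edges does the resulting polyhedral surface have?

A 14-gonal pyramid: V=15, E=28, F=15.
Attach a hexagonal pyramid (V=7, E=12, F=7) along a 3-gon: merge 3 vertices and 3 edges, delete both glued faces → V=19, E=37, F=20.
Attach a hexagonal pyramid (V=7, E=12, F=7) along a 3-gon: merge 3 vertices and 3 edges, delete both glued faces → V=23, E=46, F=25.
Check: V − E + F = 23 − 46 + 25 = 2.

46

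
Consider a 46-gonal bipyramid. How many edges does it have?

138

A bipyramid over an n-gon has 2n triangular faces and n + 2 vertices: V = 46 + 2 = 48, E = 3·46 = 138, F = 2·46 = 92.
Check: V − E + F = 48 − 138 + 92 = 2.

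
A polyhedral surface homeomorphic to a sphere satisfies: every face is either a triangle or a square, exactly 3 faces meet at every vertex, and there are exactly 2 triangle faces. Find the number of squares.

3

Let x be the number of squares; then F = 2 + x.
Edge–face incidences: 2E = 3·2 + 4·x = 6 + 4x.
Every vertex has degree 3, so 3V = 2E.
Euler: V − E + F = 2 ⇒ (2E)/3 − E + (2 + x) = 2.
Multiply by 6: 2·(2E) − 3·(2E) + 6·(2 + x) = 12, i.e. 12 + 6x − (6 + 4x) = 12.
Collecting terms: 2x + 6 = 12, so 2x = 6, so x = 3.
Then 2E = 6 + 4·3 = 18, so E = 9, V = 2E/3 = 6, F = 2 + 3 = 5.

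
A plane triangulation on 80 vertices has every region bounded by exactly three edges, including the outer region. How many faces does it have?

In a plane triangulation 3F = 2E and V − E + F = 2, so F = 2V − 4 = 2·80 − 4 = 156.

156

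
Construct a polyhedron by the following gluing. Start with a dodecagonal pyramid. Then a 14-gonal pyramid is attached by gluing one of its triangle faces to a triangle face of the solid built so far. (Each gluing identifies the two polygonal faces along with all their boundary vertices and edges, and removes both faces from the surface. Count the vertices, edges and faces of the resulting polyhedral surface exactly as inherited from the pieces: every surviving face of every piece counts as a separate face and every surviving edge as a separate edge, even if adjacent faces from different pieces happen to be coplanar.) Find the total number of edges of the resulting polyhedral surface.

A dodecagonal pyramid: V=13, E=24, F=13.
Attach a 14-gonal pyramid (V=15, E=28, F=15) along a 3-gon: merge 3 vertices and 3 edges, delete both glued faces → V=25, E=49, F=26.
Check: V − E + F = 25 − 49 + 26 = 2.

49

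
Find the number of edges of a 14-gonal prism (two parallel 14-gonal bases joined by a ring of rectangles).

42

A prism on an n-gon has two n-gon bases and n rectangular sides: V = 2·14 = 28, E = 3·14 = 42, F = 14 + 2 = 16.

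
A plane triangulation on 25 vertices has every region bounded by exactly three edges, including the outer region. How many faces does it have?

In a plane triangulation 3F = 2E and V − E + F = 2, so F = 2V − 4 = 2·25 − 4 = 46.

46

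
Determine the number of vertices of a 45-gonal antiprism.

An antiprism on an n-gon has two n-gon caps and 2n triangles: V = 2·45 = 90, E = 4·45 = 180, F = 2·45 + 2 = 92.

90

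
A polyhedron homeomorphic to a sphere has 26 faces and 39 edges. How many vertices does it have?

Here V − E + F = 2.
V = 2 + E − F = 2 + 39 − 26 = 15.

15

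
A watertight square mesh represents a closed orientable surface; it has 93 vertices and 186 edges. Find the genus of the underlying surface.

Every face is a square and each edge borders two faces, so 4F = 2·186, giving F = 93.
χ = V − E + F = 93 − 186 + 93 = 0.
For a closed orientable surface χ = 2 − 2g, so g = (2 − (0))/2 = 1.

1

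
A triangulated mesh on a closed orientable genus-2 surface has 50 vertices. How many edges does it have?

χ = 2 − 2·2 = -2, and every face is a triangle so 3F = 2E.
V − E + F = -2 with E = 3F/2 gives 50 − (3/2 − 1)·F = -2, so F = 104 and E = 156.

156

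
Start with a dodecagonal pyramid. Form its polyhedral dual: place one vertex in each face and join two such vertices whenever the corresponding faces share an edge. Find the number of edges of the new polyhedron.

The base solid has V = 13, E = 24, F = 13.
The dual swaps V and F and preserves E: V′ = F = 13, E′ = E = 24, F′ = V = 13.

24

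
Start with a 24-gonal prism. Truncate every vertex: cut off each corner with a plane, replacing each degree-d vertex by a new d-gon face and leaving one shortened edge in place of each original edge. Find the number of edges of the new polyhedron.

The base solid has V = 48, E = 72, F = 26.
Truncation replaces each original edge-end by a new vertex, so V′ = 2E = 144.
Each original edge survives, and each old vertex of degree d contributes d new edges; summing degrees gives Σd = 2E, so E′ = E + 2E = 3E = 216.
Each original face survives and each original vertex becomes one new face: F′ = F + V = 74.

216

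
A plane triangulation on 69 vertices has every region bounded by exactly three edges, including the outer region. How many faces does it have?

134

In a plane triangulation 3F = 2E and V − E + F = 2, so F = 2V − 4 = 2·69 − 4 = 134.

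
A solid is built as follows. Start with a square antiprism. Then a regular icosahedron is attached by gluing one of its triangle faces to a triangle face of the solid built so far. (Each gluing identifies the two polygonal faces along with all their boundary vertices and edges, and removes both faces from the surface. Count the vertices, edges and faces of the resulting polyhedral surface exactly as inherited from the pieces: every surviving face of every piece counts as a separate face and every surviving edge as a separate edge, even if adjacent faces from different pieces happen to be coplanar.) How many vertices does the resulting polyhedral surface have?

A square antiprism: V=8, E=16, F=10.
Attach a regular icosahedron (V=12, E=30, F=20) along a 3-gon: merge 3 vertices and 3 edges, delete both glued faces → V=17, E=43, F=28.
Check: V − E + F = 17 − 43 + 28 = 2.

17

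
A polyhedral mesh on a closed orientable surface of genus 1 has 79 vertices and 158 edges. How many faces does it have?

For a closed orientable surface of genus 1, χ = 2 − 2·1 = 0.
F = 0 − V + E = 0 − 79 + 158 = 79.

79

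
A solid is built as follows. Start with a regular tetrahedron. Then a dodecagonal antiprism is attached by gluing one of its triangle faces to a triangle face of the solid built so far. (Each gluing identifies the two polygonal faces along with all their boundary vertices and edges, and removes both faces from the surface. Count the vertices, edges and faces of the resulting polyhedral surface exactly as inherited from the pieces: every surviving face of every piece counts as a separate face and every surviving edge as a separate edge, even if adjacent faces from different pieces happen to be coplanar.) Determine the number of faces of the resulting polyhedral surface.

28

A regular tetrahedron: V=4, E=6, F=4.
Attach a dodecagonal antiprism (V=24, E=48, F=26) along a 3-gon: merge 3 vertices and 3 edges, delete both glued faces → V=25, E=51, F=28.
Check: V − E + F = 25 − 51 + 28 = 2.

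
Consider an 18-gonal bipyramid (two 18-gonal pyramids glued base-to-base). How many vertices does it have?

20

A bipyramid over an n-gon has 2n triangular faces and n + 2 vertices: V = 18 + 2 = 20, E = 3·18 = 54, F = 2·18 = 36.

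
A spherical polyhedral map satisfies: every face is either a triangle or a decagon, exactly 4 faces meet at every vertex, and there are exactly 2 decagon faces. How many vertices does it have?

20

Let x be the number of triangles; then F = 2 + x.
Edge–face incidences: 2E = 10·2 + 3·x = 20 + 3x.
Every vertex has degree 4, so 4V = 2E.
Euler: V − E + F = 2 ⇒ (2E)/4 − E + (2 + x) = 2.
Multiply by 8: 2·(2E) − 4·(2E) + 8·(2 + x) = 16, i.e. 16 + 8x − 2·(20 + 3x) = 16.
Collecting terms: 2x − 24 = 16, so 2x = 40, so x = 20.
Then 2E = 20 + 3·20 = 80, so E = 40, V = 2E/4 = 20, F = 2 + 20 = 22.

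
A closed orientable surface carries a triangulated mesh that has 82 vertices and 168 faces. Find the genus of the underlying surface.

Every face is a triangle, so 2E = 3·168 = 504, giving E = 252.
χ = V − E + F = 82 − 252 + 168 = -2.
For a closed orientable surface χ = 2 − 2g, so g = (2 − (-2))/2 = 2.

2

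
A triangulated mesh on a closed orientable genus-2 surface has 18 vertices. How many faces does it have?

χ = 2 − 2·2 = -2, and every face is a triangle so 3F = 2E.
V − E + F = -2 with E = 3F/2 gives 18 − (3/2 − 1)·F = -2, so F = 40 and E = 60.

40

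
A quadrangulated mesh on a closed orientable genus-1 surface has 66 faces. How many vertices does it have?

66

χ = 2 − 2·1 = 0, and every face is a square so 4F = 2E.
E = 4·66/2 = 132. Then V = 0 + E − F = 0 + 132 − 66 = 66.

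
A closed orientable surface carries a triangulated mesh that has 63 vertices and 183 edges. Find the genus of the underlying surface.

0

Every face is a triangle and each edge borders two faces, so 3F = 2·183, giving F = 122.
χ = V − E + F = 63 − 183 + 122 = 2.
For a closed orientable surface χ = 2 − 2g, so g = (2 − (2))/2 = 0.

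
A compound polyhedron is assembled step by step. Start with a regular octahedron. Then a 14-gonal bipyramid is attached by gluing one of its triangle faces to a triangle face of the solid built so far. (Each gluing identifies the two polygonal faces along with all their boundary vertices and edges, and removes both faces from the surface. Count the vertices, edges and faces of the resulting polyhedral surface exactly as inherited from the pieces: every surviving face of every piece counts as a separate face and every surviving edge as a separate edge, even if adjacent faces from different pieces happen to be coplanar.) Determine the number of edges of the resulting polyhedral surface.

A regular octahedron: V=6, E=12, F=8.
Attach a 14-gonal bipyramid (V=16, E=42, F=28) along a 3-gon: merge 3 vertices and 3 edges, delete both glued faces → V=19, E=51, F=34.
Check: V − E + F = 19 − 51 + 34 = 2.

51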